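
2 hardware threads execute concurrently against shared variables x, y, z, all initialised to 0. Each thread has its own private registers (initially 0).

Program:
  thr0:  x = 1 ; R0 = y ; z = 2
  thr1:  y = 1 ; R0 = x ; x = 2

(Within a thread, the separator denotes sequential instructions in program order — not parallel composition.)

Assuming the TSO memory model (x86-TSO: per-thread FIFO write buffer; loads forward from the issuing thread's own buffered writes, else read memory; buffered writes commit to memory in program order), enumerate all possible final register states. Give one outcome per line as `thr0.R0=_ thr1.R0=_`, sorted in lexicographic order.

thr0.R0=0 thr1.R0=0
thr0.R0=0 thr1.R0=1
thr0.R0=1 thr1.R0=0
thr0.R0=1 thr1.R0=1

outcome vector order: (thr0.R0,thr1.R0)
|TSO outcomes| = 4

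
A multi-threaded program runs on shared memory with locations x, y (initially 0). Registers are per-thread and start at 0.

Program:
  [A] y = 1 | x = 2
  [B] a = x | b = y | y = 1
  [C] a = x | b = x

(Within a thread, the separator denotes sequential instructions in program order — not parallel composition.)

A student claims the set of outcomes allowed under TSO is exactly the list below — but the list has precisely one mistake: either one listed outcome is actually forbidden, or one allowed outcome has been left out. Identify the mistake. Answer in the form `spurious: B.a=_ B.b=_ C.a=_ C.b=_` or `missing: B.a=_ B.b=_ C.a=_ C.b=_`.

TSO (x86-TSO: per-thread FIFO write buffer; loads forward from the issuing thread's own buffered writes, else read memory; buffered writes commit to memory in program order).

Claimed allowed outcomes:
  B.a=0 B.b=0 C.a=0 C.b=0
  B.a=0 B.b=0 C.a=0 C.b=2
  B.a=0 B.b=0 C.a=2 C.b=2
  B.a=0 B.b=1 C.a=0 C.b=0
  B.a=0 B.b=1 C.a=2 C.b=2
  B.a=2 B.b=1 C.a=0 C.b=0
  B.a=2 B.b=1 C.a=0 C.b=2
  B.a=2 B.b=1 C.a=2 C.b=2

missing: B.a=0 B.b=1 C.a=0 C.b=2

outcome vector order: (B.a,B.b,C.a,C.b)
TSO (9): 0/0/0/0 0/0/0/2 0/0/2/2 0/1/0/0 0/1/0/2 0/1/2/2 2/1/0/0 2/1/0/2 2/1/2/2
TSO∖claimed = {0/1/0/2}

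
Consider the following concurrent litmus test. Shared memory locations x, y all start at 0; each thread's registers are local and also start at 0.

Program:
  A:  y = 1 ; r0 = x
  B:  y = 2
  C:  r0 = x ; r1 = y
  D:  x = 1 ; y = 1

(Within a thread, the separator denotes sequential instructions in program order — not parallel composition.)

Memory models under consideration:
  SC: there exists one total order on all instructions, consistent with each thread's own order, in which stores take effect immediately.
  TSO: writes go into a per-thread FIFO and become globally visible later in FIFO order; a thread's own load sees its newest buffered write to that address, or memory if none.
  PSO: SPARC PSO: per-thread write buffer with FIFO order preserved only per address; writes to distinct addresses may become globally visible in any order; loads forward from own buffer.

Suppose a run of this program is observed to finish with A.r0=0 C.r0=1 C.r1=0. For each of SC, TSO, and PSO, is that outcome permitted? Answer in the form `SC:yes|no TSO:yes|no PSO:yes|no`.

outcome vector order: (A.r0,C.r0,C.r1)
under SC → 0/0/0, 0/0/1, 0/0/2, 0/1/1, 0/1/2, 1/0/0, 1/0/1, 1/0/2, 1/1/0, 1/1/1, 1/1/2
under TSO → 0/0/0, 0/0/1, 0/0/2, 0/1/0, 0/1/1, 0/1/2, 1/0/0, 1/0/1, 1/0/2, 1/1/0, 1/1/1, 1/1/2
under PSO → 0/0/0, 0/0/1, 0/0/2, 0/1/0, 0/1/1, 0/1/2, 1/0/0, 1/0/1, 1/0/2, 1/1/0, 1/1/1, 1/1/2
target 0/1/0 ∈ {TSO,PSO}

SC:no TSO:yes PSO:yes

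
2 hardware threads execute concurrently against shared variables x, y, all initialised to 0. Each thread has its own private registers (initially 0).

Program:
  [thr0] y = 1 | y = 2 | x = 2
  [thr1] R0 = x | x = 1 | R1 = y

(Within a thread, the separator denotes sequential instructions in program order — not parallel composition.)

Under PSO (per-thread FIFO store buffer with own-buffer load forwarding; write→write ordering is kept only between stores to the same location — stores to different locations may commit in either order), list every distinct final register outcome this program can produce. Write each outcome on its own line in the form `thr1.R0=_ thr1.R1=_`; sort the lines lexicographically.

thr1.R0=0 thr1.R1=0
thr1.R0=0 thr1.R1=1
thr1.R0=0 thr1.R1=2
thr1.R0=2 thr1.R1=0
thr1.R0=2 thr1.R1=1
thr1.R0=2 thr1.R1=2

outcome vector order: (thr1.R0,thr1.R1)
|PSO outcomes| = 6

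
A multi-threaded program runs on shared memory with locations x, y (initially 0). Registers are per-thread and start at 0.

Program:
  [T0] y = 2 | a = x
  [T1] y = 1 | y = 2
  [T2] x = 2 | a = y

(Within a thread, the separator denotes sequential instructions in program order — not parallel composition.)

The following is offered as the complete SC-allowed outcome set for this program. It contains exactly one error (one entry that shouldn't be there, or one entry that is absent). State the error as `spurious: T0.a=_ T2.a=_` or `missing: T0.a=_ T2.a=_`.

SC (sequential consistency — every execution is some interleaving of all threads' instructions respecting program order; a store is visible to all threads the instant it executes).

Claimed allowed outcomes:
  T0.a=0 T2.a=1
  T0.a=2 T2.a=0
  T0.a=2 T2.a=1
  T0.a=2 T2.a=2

outcome vector order: (T0.a,T2.a)
under SC → <0 1>, <0 2>, <2 0>, <2 1>, <2 2>
SC∖claimed = {<0 2>}

missing: T0.a=0 T2.a=2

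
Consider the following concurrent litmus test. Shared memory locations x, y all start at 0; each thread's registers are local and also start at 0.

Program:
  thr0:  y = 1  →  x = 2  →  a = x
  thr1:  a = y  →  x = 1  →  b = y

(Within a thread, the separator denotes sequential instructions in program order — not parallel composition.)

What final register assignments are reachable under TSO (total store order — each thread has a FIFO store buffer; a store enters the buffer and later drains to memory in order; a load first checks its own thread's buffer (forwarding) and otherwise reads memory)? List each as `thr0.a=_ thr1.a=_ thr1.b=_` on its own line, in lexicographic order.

thr0.a=1 thr1.a=0 thr1.b=0
thr0.a=1 thr1.a=0 thr1.b=1
thr0.a=1 thr1.a=1 thr1.b=1
thr0.a=2 thr1.a=0 thr1.b=0
thr0.a=2 thr1.a=0 thr1.b=1
thr0.a=2 thr1.a=1 thr1.b=1

outcome vector order: (thr0.a,thr1.a,thr1.b)
|TSO outcomes| = 6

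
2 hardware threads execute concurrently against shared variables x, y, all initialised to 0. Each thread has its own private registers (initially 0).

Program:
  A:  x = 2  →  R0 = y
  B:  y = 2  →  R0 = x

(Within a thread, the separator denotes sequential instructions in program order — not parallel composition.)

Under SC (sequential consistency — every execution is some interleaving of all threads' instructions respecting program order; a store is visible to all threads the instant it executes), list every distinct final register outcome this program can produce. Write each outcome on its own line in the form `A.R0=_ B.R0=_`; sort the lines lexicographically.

A.R0=0 B.R0=2
A.R0=2 B.R0=0
A.R0=2 B.R0=2

outcome vector order: (A.R0,B.R0)
|SC outcomes| = 3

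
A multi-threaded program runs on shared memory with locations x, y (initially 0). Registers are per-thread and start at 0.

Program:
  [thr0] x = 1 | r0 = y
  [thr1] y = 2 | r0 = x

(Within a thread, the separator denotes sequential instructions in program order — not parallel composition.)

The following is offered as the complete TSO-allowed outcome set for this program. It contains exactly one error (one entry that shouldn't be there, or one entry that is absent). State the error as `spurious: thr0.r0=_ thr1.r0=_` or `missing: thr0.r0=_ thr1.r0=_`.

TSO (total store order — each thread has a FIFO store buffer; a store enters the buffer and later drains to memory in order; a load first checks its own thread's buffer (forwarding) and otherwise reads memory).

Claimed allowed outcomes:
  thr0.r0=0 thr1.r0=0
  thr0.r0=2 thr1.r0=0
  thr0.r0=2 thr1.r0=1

outcome vector order: (thr0.r0,thr1.r0)
[TSO] allowed = {0/0, 0/1, 2/0, 2/1}
TSO∖claimed = {0/1}

missing: thr0.r0=0 thr1.r0=1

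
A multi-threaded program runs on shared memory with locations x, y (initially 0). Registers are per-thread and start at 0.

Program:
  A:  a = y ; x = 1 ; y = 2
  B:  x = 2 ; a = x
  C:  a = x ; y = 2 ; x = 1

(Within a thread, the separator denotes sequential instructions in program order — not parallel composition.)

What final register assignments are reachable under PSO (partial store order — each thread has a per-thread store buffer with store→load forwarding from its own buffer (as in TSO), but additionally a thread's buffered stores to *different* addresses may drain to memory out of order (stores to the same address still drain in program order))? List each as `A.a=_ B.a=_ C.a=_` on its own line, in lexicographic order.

outcome vector order: (A.a,B.a,C.a)
|PSO outcomes| = 10

A.a=0 B.a=1 C.a=0
A.a=0 B.a=1 C.a=1
A.a=0 B.a=1 C.a=2
A.a=0 B.a=2 C.a=0
A.a=0 B.a=2 C.a=1
A.a=0 B.a=2 C.a=2
A.a=2 B.a=1 C.a=0
A.a=2 B.a=1 C.a=2
A.a=2 B.a=2 C.a=0
A.a=2 B.a=2 C.a=2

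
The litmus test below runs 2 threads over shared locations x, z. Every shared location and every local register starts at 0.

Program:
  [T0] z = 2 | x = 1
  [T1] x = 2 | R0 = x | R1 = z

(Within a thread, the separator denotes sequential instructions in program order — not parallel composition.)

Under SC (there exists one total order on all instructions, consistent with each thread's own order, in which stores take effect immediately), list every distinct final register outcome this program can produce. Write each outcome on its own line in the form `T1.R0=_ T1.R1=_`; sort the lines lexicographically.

outcome vector order: (T1.R0,T1.R1)
|SC outcomes| = 3

T1.R0=1 T1.R1=2
T1.R0=2 T1.R1=0
T1.R0=2 T1.R1=2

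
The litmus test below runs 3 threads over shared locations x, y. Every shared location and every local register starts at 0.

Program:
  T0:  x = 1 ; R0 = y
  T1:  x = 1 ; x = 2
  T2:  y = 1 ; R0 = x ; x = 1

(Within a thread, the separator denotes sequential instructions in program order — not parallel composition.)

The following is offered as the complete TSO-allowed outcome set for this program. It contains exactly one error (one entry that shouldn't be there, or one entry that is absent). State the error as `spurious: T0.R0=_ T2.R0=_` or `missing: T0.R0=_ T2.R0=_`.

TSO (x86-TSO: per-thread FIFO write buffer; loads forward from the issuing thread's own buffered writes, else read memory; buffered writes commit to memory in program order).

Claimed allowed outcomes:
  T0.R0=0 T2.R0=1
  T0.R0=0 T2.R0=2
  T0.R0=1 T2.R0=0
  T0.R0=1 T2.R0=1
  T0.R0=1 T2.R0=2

outcome vector order: (T0.R0,T2.R0)
TSO: 6 outcomes — {<0 0>; <0 1>; <0 2>; <1 0>; <1 1>; <1 2>}
TSO∖claimed = {<0 0>}

missing: T0.R0=0 T2.R0=0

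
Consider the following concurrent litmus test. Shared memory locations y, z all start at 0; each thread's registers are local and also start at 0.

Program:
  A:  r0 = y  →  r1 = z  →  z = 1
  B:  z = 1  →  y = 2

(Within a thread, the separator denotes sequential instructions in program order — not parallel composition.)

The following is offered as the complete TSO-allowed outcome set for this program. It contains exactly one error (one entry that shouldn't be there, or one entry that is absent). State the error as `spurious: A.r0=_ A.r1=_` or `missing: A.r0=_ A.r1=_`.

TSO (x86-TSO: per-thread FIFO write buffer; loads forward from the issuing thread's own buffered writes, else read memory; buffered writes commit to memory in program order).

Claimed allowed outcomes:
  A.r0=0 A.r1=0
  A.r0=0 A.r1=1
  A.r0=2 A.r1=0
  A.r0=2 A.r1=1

spurious: A.r0=2 A.r1=0

outcome vector order: (A.r0,A.r1)
[TSO] allowed = {0/0; 0/1; 2/1}
claimed∖TSO = {2/0}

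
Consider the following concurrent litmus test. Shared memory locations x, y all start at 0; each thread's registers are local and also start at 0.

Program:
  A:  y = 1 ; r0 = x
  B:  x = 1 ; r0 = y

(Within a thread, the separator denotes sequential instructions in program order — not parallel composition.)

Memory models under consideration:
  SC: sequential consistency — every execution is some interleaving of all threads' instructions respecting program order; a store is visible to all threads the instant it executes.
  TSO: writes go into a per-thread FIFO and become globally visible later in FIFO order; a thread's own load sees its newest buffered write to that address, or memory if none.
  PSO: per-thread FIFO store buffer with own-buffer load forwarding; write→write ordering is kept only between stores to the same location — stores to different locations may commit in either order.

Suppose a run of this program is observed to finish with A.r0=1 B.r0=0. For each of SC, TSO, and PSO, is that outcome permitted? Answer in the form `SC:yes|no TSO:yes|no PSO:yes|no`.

outcome vector order: (A.r0,B.r0)
SC (3): 01, 10, 11
TSO (4): 00, 01, 10, 11
PSO (4): 00, 01, 10, 11
target 10 ∈ {SC,TSO,PSO}

SC:yes TSO:yes PSO:yes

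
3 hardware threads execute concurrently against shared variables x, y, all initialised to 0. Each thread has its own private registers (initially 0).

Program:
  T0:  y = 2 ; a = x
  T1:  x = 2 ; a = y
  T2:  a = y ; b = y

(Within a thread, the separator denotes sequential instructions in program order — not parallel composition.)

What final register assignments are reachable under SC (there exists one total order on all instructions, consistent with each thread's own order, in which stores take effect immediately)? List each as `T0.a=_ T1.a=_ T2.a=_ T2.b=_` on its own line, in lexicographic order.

outcome vector order: (T0.a,T1.a,T2.a,T2.b)
|SC outcomes| = 9

T0.a=0 T1.a=2 T2.a=0 T2.b=0
T0.a=0 T1.a=2 T2.a=0 T2.b=2
T0.a=0 T1.a=2 T2.a=2 T2.b=2
T0.a=2 T1.a=0 T2.a=0 T2.b=0
T0.a=2 T1.a=0 T2.a=0 T2.b=2
T0.a=2 T1.a=0 T2.a=2 T2.b=2
T0.a=2 T1.a=2 T2.a=0 T2.b=0
T0.a=2 T1.a=2 T2.a=0 T2.b=2
T0.a=2 T1.a=2 T2.a=2 T2.b=2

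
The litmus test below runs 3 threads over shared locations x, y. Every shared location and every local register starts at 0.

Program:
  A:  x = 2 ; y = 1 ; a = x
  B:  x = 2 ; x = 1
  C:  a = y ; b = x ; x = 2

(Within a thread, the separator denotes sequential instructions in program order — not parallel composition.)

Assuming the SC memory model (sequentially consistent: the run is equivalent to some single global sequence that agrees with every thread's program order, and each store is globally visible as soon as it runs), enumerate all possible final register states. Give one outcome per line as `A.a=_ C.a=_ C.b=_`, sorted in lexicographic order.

outcome vector order: (A.a,C.a,C.b)
|SC outcomes| = 10

A.a=1 C.a=0 C.b=0
A.a=1 C.a=0 C.b=1
A.a=1 C.a=0 C.b=2
A.a=1 C.a=1 C.b=1
A.a=1 C.a=1 C.b=2
A.a=2 C.a=0 C.b=0
A.a=2 C.a=0 C.b=1
A.a=2 C.a=0 C.b=2
A.a=2 C.a=1 C.b=1
A.a=2 C.a=1 C.b=2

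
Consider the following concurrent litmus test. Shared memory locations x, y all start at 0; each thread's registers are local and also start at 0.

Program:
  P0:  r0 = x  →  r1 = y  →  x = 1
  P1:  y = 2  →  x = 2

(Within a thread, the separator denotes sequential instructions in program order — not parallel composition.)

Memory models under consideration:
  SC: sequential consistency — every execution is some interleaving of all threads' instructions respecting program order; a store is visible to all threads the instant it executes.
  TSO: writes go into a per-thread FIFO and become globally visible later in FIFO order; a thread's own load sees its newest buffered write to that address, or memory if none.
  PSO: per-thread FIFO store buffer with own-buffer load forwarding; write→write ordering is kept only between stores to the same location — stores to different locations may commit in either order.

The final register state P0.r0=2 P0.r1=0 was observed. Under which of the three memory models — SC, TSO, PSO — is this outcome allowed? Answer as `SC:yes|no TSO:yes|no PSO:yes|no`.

SC:no TSO:no PSO:yes

outcome vector order: (P0.r0,P0.r1)
under SC → (0,0), (0,2), (2,2)
under TSO → (0,0), (0,2), (2,2)
under PSO → (0,0), (0,2), (2,0), (2,2)
target (2,0) ∈ {PSO}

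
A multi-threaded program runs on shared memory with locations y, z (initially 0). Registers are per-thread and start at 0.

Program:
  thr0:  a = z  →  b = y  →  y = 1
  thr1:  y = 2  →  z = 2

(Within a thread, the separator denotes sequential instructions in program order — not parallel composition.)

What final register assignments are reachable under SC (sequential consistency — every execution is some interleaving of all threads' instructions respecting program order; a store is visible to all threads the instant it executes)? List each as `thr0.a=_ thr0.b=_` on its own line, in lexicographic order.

outcome vector order: (thr0.a,thr0.b)
|SC outcomes| = 3

thr0.a=0 thr0.b=0
thr0.a=0 thr0.b=2
thr0.a=2 thr0.b=2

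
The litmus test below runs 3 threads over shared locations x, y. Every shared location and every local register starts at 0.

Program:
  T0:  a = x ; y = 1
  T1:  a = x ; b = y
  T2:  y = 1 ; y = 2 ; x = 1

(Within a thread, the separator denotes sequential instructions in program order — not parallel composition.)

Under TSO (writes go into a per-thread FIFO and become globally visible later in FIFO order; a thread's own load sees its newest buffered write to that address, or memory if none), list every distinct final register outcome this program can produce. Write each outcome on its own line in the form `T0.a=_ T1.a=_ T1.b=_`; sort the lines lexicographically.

T0.a=0 T1.a=0 T1.b=0
T0.a=0 T1.a=0 T1.b=1
T0.a=0 T1.a=0 T1.b=2
T0.a=0 T1.a=1 T1.b=1
T0.a=0 T1.a=1 T1.b=2
T0.a=1 T1.a=0 T1.b=0
T0.a=1 T1.a=0 T1.b=1
T0.a=1 T1.a=0 T1.b=2
T0.a=1 T1.a=1 T1.b=1
T0.a=1 T1.a=1 T1.b=2

outcome vector order: (T0.a,T1.a,T1.b)
|TSO outcomes| = 10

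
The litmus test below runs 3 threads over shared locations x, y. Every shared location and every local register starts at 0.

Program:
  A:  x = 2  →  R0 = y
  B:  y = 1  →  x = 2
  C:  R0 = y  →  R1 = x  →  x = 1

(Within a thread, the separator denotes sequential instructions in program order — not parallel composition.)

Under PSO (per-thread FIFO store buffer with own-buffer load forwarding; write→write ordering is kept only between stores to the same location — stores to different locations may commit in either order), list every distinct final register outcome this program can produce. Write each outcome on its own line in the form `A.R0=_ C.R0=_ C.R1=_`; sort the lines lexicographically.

outcome vector order: (A.R0,C.R0,C.R1)
|PSO outcomes| = 8

A.R0=0 C.R0=0 C.R1=0
A.R0=0 C.R0=0 C.R1=2
A.R0=0 C.R0=1 C.R1=0
A.R0=0 C.R0=1 C.R1=2
A.R0=1 C.R0=0 C.R1=0
A.R0=1 C.R0=0 C.R1=2
A.R0=1 C.R0=1 C.R1=0
A.R0=1 C.R0=1 C.R1=2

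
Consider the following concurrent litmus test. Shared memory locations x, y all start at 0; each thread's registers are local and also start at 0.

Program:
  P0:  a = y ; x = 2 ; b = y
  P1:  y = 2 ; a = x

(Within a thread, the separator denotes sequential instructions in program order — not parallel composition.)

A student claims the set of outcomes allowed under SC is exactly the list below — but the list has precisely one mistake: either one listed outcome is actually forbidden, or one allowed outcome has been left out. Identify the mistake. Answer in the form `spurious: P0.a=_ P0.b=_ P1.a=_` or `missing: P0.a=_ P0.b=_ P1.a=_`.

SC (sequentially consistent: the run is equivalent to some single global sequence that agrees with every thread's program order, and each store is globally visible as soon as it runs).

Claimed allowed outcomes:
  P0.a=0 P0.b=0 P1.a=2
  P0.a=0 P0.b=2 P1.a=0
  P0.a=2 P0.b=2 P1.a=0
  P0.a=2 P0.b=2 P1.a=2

missing: P0.a=0 P0.b=2 P1.a=2

outcome vector order: (P0.a,P0.b,P1.a)
SC: 5 outcomes — {<0 0 2> <0 2 0> <0 2 2> <2 2 0> <2 2 2>}
SC∖claimed = {<0 2 2>}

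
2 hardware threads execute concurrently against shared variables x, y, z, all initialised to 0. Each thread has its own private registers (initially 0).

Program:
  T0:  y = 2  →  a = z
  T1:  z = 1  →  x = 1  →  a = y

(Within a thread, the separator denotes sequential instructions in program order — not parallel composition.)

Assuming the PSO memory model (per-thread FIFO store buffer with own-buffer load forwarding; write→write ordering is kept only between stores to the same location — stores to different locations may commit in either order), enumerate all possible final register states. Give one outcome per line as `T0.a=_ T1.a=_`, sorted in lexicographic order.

T0.a=0 T1.a=0
T0.a=0 T1.a=2
T0.a=1 T1.a=0
T0.a=1 T1.a=2

outcome vector order: (T0.a,T1.a)
|PSO outcomes| = 4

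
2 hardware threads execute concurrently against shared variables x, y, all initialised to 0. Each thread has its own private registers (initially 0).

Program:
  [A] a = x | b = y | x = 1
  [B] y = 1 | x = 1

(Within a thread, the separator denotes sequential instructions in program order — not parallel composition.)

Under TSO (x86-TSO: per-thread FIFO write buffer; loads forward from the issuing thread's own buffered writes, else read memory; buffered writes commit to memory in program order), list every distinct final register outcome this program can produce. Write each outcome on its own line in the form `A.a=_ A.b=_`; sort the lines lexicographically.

A.a=0 A.b=0
A.a=0 A.b=1
A.a=1 A.b=1

outcome vector order: (A.a,A.b)
|TSO outcomes| = 3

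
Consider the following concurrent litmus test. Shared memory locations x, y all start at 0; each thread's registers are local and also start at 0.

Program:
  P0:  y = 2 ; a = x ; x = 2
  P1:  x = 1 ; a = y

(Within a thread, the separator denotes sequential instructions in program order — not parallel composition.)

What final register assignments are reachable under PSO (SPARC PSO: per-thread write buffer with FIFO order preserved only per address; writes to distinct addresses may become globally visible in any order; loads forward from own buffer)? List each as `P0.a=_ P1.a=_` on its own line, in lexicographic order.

P0.a=0 P1.a=0
P0.a=0 P1.a=2
P0.a=1 P1.a=0
P0.a=1 P1.a=2

outcome vector order: (P0.a,P1.a)
|PSO outcomes| = 4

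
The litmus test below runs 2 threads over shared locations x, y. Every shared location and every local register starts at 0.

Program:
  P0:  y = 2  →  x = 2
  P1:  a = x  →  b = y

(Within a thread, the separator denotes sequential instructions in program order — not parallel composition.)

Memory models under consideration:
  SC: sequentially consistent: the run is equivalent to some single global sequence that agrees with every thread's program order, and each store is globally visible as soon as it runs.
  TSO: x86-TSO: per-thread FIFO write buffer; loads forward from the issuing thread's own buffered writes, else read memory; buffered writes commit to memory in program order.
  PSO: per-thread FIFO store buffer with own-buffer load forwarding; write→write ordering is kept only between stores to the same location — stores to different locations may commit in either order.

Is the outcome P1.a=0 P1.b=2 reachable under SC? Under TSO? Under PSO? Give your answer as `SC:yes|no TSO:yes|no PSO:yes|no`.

outcome vector order: (P1.a,P1.b)
SC: 3 outcomes — {<0 0>, <0 2>, <2 2>}
TSO: 3 outcomes — {<0 0>, <0 2>, <2 2>}
PSO: 4 outcomes — {<0 0>, <0 2>, <2 0>, <2 2>}
target <0 2> ∈ {SC,TSO,PSO}

SC:yes TSO:yes PSO:yes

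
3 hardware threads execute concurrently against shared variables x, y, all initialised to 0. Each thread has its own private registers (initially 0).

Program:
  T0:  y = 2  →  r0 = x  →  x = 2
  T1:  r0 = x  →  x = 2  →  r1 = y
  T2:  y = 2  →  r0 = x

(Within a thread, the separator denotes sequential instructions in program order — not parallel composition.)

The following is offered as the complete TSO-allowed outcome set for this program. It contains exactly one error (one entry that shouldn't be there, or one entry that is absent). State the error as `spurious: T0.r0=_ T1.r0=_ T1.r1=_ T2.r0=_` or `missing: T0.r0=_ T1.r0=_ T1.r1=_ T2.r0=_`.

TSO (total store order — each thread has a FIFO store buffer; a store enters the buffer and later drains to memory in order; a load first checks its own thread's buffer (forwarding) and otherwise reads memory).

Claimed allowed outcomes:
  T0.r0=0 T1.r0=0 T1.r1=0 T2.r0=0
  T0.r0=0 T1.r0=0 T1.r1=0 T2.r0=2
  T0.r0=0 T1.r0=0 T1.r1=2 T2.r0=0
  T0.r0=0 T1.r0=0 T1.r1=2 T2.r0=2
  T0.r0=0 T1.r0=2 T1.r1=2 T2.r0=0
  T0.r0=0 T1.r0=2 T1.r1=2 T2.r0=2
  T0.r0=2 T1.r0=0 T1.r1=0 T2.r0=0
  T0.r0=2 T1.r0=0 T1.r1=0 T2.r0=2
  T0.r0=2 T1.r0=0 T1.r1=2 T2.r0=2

outcome vector order: (T0.r0,T1.r0,T1.r1,T2.r0)
TSO: 10 outcomes — {0/0/0/0, 0/0/0/2, 0/0/2/0, 0/0/2/2, 0/2/2/0, 0/2/2/2, 2/0/0/0, 2/0/0/2, 2/0/2/0, 2/0/2/2}
TSO∖claimed = {2/0/2/0}

missing: T0.r0=2 T1.r0=0 T1.r1=2 T2.r0=0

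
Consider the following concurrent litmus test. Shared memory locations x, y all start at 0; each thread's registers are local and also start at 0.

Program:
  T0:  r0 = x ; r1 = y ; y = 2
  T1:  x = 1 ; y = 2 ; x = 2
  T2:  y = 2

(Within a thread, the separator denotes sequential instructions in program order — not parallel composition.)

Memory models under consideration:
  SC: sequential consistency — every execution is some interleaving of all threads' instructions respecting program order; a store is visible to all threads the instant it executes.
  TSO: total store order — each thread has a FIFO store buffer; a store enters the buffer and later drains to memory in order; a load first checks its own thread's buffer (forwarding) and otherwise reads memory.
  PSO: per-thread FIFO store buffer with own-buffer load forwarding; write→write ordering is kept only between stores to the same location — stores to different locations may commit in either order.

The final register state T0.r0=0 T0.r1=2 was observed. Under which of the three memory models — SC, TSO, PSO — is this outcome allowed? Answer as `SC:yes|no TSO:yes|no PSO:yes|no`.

outcome vector order: (T0.r0,T0.r1)
SC: 5 outcomes — {(0,0); (0,2); (1,0); (1,2); (2,2)}
TSO: 5 outcomes — {(0,0); (0,2); (1,0); (1,2); (2,2)}
PSO: 6 outcomes — {(0,0); (0,2); (1,0); (1,2); (2,0); (2,2)}
target (0,2) ∈ {SC,TSO,PSO}

SC:yes TSO:yes PSO:yes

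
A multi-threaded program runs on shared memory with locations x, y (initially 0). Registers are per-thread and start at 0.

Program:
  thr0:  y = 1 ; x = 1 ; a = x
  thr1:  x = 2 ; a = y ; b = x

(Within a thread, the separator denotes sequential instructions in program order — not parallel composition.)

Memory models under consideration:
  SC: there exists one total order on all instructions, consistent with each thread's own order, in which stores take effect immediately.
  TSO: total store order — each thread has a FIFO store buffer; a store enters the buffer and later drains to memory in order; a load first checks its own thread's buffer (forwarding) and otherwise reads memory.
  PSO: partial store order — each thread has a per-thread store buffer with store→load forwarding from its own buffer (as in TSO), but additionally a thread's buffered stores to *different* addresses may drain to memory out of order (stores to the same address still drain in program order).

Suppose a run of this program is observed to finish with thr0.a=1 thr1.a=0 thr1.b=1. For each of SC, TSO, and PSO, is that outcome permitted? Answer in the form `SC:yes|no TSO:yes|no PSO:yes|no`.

SC:yes TSO:yes PSO:yes

outcome vector order: (thr0.a,thr1.a,thr1.b)
[SC] allowed = {<1 0 1> <1 0 2> <1 1 1> <1 1 2> <2 1 2>}
[TSO] allowed = {<1 0 1> <1 0 2> <1 1 1> <1 1 2> <2 0 2> <2 1 2>}
[PSO] allowed = {<1 0 1> <1 0 2> <1 1 1> <1 1 2> <2 0 2> <2 1 2>}
target <1 0 1> ∈ {SC,TSO,PSO}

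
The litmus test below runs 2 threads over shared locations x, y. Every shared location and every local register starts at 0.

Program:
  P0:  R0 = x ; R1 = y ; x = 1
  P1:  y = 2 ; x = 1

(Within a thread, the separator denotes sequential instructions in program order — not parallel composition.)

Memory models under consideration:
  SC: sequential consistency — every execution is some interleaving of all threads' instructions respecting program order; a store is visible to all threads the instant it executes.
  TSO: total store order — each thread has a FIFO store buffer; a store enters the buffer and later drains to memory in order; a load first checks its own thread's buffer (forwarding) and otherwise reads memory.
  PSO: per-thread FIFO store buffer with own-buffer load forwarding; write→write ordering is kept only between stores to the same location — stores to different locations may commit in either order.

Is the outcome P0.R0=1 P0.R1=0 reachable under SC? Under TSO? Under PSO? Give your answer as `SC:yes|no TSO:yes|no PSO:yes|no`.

SC:no TSO:no PSO:yes

outcome vector order: (P0.R0,P0.R1)
SC (3): 0/0, 0/2, 1/2
TSO (3): 0/0, 0/2, 1/2
PSO (4): 0/0, 0/2, 1/0, 1/2
target 1/0 ∈ {PSO}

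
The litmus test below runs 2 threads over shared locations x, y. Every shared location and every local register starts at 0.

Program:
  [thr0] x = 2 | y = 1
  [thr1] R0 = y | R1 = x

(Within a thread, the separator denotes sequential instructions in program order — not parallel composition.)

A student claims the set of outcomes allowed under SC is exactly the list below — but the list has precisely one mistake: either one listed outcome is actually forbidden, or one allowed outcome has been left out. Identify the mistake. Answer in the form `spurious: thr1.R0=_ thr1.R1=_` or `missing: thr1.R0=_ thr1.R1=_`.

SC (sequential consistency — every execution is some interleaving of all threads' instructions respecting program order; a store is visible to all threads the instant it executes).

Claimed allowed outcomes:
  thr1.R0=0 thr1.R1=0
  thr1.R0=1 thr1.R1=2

missing: thr1.R0=0 thr1.R1=2

outcome vector order: (thr1.R0,thr1.R1)
under SC → <0 0> <0 2> <1 2>
SC∖claimed = {<0 2>}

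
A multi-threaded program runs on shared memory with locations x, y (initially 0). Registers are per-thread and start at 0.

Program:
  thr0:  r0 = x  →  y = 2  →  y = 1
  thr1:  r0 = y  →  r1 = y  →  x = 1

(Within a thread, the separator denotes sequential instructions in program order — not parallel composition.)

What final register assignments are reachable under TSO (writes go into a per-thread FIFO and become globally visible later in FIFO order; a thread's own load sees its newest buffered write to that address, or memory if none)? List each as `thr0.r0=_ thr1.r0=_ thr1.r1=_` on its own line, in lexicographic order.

outcome vector order: (thr0.r0,thr1.r0,thr1.r1)
|TSO outcomes| = 7

thr0.r0=0 thr1.r0=0 thr1.r1=0
thr0.r0=0 thr1.r0=0 thr1.r1=1
thr0.r0=0 thr1.r0=0 thr1.r1=2
thr0.r0=0 thr1.r0=1 thr1.r1=1
thr0.r0=0 thr1.r0=2 thr1.r1=1
thr0.r0=0 thr1.r0=2 thr1.r1=2
thr0.r0=1 thr1.r0=0 thr1.r1=0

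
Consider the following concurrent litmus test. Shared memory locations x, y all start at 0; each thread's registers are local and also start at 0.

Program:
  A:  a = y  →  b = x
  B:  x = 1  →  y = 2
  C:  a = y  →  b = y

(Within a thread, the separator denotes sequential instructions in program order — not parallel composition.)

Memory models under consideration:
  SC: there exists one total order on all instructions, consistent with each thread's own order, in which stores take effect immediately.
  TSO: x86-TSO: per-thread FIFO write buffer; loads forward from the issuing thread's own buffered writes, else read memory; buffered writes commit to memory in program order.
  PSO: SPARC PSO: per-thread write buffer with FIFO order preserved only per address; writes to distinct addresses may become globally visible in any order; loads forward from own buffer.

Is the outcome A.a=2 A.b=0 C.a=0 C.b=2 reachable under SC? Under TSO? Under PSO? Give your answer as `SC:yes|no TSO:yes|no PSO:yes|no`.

outcome vector order: (A.a,A.b,C.a,C.b)
SC: 9 outcomes — {<0 0 0 0> <0 0 0 2> <0 0 2 2> <0 1 0 0> <0 1 0 2> <0 1 2 2> <2 1 0 0> <2 1 0 2> <2 1 2 2>}
TSO: 9 outcomes — {<0 0 0 0> <0 0 0 2> <0 0 2 2> <0 1 0 0> <0 1 0 2> <0 1 2 2> <2 1 0 0> <2 1 0 2> <2 1 2 2>}
PSO: 12 outcomes — {<0 0 0 0> <0 0 0 2> <0 0 2 2> <0 1 0 0> <0 1 0 2> <0 1 2 2> <2 0 0 0> <2 0 0 2> <2 0 2 2> <2 1 0 0> <2 1 0 2> <2 1 2 2>}
target <2 0 0 2> ∈ {PSO}

SC:no TSO:no PSO:yes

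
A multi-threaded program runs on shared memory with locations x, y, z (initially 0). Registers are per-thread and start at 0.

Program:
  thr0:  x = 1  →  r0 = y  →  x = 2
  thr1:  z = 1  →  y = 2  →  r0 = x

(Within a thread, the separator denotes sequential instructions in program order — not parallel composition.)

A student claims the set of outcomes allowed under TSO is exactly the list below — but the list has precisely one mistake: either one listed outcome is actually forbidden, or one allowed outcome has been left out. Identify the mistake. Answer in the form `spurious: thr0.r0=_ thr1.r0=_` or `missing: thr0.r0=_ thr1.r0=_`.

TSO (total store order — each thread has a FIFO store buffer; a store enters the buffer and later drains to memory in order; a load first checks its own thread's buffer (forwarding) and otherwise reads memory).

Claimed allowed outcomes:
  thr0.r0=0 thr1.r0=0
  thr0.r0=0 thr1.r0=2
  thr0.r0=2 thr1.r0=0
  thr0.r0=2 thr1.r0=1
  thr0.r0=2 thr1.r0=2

outcome vector order: (thr0.r0,thr1.r0)
under TSO → <0 0> <0 1> <0 2> <2 0> <2 1> <2 2>
TSO∖claimed = {<0 1>}

missing: thr0.r0=0 thr1.r0=1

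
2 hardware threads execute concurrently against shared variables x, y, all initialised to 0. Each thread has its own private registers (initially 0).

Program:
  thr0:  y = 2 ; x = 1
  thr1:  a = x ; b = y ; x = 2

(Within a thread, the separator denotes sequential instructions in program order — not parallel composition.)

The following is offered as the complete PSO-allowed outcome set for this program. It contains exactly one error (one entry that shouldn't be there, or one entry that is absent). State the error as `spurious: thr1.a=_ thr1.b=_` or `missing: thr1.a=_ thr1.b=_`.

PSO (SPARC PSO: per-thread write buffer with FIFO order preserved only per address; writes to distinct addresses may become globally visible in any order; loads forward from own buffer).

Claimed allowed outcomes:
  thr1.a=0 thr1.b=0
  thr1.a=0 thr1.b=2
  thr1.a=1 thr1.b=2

missing: thr1.a=1 thr1.b=0

outcome vector order: (thr1.a,thr1.b)
[PSO] allowed = {00, 02, 10, 12}
PSO∖claimed = {10}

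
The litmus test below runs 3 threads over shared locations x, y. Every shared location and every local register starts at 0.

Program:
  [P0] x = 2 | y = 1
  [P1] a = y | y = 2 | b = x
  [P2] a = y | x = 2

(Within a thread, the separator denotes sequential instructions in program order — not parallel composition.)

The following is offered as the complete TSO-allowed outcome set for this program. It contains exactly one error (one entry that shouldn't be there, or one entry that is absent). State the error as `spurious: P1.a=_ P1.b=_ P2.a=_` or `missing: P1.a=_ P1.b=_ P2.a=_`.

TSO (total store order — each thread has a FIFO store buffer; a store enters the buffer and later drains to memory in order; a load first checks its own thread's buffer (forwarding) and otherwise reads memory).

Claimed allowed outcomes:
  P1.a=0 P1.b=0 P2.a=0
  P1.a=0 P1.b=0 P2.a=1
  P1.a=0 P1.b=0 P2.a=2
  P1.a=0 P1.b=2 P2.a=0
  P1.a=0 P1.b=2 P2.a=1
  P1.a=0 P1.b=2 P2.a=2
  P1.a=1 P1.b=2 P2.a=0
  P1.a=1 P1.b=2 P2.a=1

missing: P1.a=1 P1.b=2 P2.a=2

outcome vector order: (P1.a,P1.b,P2.a)
under TSO → 0/0/0; 0/0/1; 0/0/2; 0/2/0; 0/2/1; 0/2/2; 1/2/0; 1/2/1; 1/2/2
TSO∖claimed = {1/2/2}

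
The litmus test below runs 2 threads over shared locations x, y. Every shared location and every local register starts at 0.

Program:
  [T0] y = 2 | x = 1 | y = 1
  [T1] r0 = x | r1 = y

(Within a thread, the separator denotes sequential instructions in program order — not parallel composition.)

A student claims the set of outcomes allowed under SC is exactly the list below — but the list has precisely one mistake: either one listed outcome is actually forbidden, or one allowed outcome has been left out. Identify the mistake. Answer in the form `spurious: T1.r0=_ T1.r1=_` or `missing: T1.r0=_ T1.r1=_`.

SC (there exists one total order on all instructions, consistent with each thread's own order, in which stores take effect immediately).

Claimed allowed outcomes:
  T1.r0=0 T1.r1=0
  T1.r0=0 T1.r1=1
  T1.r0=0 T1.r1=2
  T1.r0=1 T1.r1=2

missing: T1.r0=1 T1.r1=1

outcome vector order: (T1.r0,T1.r1)
under SC → 0/0, 0/1, 0/2, 1/1, 1/2
SC∖claimed = {1/1}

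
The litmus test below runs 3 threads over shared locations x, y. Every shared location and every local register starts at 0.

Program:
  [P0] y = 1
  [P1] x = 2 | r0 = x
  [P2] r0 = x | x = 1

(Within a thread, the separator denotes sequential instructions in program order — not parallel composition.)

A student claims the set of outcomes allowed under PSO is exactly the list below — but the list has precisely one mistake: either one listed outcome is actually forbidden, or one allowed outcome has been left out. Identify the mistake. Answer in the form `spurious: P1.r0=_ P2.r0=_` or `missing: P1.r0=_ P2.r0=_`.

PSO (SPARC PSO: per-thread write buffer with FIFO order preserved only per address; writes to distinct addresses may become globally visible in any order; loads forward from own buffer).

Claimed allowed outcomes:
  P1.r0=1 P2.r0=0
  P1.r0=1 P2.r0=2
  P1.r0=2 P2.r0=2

outcome vector order: (P1.r0,P2.r0)
PSO (4): 10, 12, 20, 22
PSO∖claimed = {20}

missing: P1.r0=2 P2.r0=0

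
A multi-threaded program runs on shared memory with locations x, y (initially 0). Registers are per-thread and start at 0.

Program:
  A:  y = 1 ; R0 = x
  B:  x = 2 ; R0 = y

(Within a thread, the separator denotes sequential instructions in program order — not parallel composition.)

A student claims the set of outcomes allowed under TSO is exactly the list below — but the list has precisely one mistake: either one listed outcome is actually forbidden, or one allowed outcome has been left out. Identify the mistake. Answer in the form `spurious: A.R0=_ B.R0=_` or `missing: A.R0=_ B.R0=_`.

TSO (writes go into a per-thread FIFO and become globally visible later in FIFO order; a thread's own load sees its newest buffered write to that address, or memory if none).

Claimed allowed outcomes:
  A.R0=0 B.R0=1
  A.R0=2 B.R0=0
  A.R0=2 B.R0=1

outcome vector order: (A.R0,B.R0)
[TSO] allowed = {(0,0), (0,1), (2,0), (2,1)}
TSO∖claimed = {(0,0)}

missing: A.R0=0 B.R0=0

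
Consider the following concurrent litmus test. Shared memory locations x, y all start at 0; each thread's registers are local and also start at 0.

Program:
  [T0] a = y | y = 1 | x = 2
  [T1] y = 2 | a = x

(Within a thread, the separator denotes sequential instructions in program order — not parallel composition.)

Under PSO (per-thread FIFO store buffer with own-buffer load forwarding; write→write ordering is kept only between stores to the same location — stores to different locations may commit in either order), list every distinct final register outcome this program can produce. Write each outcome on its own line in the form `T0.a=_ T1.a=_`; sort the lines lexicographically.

outcome vector order: (T0.a,T1.a)
|PSO outcomes| = 4

T0.a=0 T1.a=0
T0.a=0 T1.a=2
T0.a=2 T1.a=0
T0.a=2 T1.a=2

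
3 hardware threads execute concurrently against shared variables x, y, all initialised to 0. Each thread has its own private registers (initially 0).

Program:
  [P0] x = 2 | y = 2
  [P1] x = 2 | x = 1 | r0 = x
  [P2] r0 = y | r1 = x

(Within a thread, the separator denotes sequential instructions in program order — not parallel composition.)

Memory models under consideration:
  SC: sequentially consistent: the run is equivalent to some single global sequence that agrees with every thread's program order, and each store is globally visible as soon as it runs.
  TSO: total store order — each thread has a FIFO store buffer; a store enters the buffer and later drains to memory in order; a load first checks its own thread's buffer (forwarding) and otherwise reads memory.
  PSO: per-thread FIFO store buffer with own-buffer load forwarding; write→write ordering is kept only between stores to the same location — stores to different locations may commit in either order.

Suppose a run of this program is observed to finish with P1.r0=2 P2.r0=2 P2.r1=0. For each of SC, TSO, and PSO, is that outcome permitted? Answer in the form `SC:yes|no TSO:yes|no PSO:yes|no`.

outcome vector order: (P1.r0,P2.r0,P2.r1)
SC: 9 outcomes — {(1,0,0), (1,0,1), (1,0,2), (1,2,1), (1,2,2), (2,0,0), (2,0,1), (2,0,2), (2,2,2)}
TSO: 9 outcomes — {(1,0,0), (1,0,1), (1,0,2), (1,2,1), (1,2,2), (2,0,0), (2,0,1), (2,0,2), (2,2,2)}
PSO: 12 outcomes — {(1,0,0), (1,0,1), (1,0,2), (1,2,0), (1,2,1), (1,2,2), (2,0,0), (2,0,1), (2,0,2), (2,2,0), (2,2,1), (2,2,2)}
target (2,2,0) ∈ {PSO}

SC:no TSO:no PSO:yes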